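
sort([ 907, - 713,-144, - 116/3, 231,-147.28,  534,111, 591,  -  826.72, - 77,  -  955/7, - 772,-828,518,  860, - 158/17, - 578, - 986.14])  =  [ - 986.14, - 828, - 826.72,  -  772,-713, - 578, - 147.28, - 144, - 955/7 , - 77, - 116/3, - 158/17,111, 231,518,534,591, 860, 907 ] 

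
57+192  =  249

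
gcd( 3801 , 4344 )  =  543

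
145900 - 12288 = 133612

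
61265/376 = 162 + 353/376=162.94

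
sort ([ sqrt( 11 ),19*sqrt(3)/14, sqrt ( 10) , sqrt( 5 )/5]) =[ sqrt(5 )/5, 19*sqrt( 3) /14 , sqrt(10 ), sqrt( 11)]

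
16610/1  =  16610  =  16610.00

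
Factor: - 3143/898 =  - 2^(  -  1)*7^1 = - 7/2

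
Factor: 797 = 797^1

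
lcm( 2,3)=6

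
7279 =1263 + 6016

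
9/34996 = 9/34996   =  0.00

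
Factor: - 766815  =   -3^1*5^1*7^1*67^1*109^1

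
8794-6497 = 2297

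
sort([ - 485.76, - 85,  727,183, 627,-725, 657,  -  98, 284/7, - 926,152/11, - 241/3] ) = [ - 926, - 725,  -  485.76, -98, - 85, - 241/3,152/11,284/7,  183,627, 657,727]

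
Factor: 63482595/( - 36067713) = -1923715/1092961  =  -5^1* 29^1*13267^1*1092961^( - 1) 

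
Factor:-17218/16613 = -2^1*37^( - 1) *449^( - 1 )*8609^1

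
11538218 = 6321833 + 5216385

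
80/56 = 10/7= 1.43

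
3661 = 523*7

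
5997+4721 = 10718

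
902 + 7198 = 8100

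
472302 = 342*1381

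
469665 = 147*3195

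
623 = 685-62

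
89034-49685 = 39349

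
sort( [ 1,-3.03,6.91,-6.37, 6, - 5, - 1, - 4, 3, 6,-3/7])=[- 6.37, - 5, - 4, - 3.03, - 1, - 3/7, 1, 3, 6, 6, 6.91]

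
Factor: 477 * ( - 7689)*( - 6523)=23924100519 = 3^3*11^2*53^1*233^1 * 593^1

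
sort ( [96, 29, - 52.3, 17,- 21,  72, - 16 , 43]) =[- 52.3,-21, - 16, 17,29 , 43, 72, 96]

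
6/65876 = 3/32938=0.00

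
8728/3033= 8728/3033 = 2.88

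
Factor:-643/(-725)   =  5^( -2)*29^(-1)*643^1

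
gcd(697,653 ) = 1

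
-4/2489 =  - 1+2485/2489=- 0.00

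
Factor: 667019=667019^1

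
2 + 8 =10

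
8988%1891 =1424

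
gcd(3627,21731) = 31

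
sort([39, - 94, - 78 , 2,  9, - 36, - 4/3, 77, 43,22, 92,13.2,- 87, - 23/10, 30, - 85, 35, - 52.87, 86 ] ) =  [ - 94,  -  87,-85,-78 , - 52.87,-36,-23/10, - 4/3,2, 9, 13.2,22, 30, 35 , 39, 43, 77, 86, 92 ]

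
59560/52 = 1145  +  5/13  =  1145.38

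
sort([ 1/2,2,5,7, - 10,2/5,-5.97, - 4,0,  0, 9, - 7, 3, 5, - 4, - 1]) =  [- 10, - 7, - 5.97, - 4,  -  4, - 1, 0, 0,2/5  ,  1/2, 2,3, 5,5, 7, 9]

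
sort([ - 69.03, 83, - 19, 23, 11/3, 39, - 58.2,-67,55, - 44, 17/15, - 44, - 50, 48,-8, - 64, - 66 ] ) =[ - 69.03, - 67,  -  66, - 64, - 58.2, - 50,  -  44, - 44, - 19 ,-8, 17/15,11/3, 23, 39, 48,55,83 ] 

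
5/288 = 5/288= 0.02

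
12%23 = 12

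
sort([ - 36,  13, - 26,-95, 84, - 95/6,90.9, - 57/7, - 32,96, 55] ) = [ - 95, - 36,-32, - 26, - 95/6, - 57/7,13,55,84,90.9,96]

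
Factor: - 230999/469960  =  -2^( - 3)*5^( - 1) * 31^( - 1 )*379^( - 1)*230999^1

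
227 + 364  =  591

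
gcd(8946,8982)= 18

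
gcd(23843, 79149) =1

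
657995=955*689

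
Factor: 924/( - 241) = - 2^2*3^1*7^1 * 11^1*241^( - 1) 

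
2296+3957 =6253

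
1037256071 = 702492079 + 334763992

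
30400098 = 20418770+9981328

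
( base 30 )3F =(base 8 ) 151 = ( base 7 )210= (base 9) 126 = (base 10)105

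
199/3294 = 199/3294 = 0.06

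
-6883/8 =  - 861 + 5/8 = - 860.38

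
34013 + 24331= 58344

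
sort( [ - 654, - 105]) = [ - 654, - 105]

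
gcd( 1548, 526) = 2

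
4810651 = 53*90767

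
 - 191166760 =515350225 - 706516985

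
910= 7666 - 6756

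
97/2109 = 97/2109 = 0.05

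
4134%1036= 1026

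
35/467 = 35/467 = 0.07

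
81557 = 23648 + 57909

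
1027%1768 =1027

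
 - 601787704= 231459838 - 833247542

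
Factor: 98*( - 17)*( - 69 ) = 114954= 2^1 * 3^1*7^2 * 17^1*23^1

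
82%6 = 4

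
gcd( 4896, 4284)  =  612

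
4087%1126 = 709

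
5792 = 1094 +4698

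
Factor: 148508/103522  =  2^1*137^1*191^(-1) = 274/191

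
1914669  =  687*2787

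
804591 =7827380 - 7022789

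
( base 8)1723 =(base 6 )4311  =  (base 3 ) 1100021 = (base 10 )979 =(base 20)28J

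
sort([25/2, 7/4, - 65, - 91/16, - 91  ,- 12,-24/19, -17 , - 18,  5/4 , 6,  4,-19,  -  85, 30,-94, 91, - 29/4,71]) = [ - 94,-91,-85,  -  65, - 19,-18, - 17,-12, -29/4,-91/16,  -  24/19, 5/4 , 7/4,4, 6, 25/2, 30, 71, 91]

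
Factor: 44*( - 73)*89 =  -285868 = - 2^2*11^1*73^1 * 89^1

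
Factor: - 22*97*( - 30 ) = 2^2*3^1*5^1*11^1*97^1 = 64020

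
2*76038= 152076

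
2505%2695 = 2505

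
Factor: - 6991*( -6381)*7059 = 314898961689 =3^3 * 13^1*181^1*709^1*6991^1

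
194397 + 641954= 836351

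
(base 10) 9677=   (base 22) jlj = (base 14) 3753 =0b10010111001101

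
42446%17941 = 6564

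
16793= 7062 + 9731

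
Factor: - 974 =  - 2^1*487^1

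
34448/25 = 34448/25 =1377.92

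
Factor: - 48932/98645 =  - 2^2 * 5^( - 1)* 13^1 *109^( - 1)*181^( - 1 )*941^1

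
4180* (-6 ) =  - 25080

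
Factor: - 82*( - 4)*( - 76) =  -  2^5*19^1*41^1= - 24928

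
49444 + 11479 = 60923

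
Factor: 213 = 3^1*71^1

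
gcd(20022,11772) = 6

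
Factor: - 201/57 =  - 67/19 = -19^( - 1 )*67^1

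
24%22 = 2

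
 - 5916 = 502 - 6418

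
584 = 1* 584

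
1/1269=1/1269 = 0.00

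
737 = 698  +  39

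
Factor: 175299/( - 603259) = - 3^1 * 71^1*733^( - 1) = - 213/733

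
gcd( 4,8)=4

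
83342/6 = 41671/3 = 13890.33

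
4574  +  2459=7033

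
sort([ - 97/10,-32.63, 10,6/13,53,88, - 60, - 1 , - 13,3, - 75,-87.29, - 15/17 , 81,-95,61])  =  [ - 95, -87.29, - 75, - 60,- 32.63,-13,  -  97/10, - 1, - 15/17,6/13,  3,10,53,  61,81, 88]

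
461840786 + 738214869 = 1200055655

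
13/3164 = 13/3164 =0.00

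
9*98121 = 883089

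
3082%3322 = 3082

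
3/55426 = 3/55426 = 0.00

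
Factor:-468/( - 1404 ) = 1/3 = 3^ ( - 1 )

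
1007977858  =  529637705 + 478340153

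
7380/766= 9+243/383 = 9.63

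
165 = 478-313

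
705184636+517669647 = 1222854283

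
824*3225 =2657400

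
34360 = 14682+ 19678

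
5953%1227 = 1045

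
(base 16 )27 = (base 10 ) 39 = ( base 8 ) 47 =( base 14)2B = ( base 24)1F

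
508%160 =28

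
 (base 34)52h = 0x16E9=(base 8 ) 13351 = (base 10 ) 5865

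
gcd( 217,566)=1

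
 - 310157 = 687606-997763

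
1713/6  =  285 + 1/2 = 285.50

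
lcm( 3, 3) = 3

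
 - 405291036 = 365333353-770624389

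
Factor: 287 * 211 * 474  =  2^1*3^1 *7^1 * 41^1 * 79^1 * 211^1 = 28704018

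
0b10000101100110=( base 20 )117A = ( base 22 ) hee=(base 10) 8550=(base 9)12650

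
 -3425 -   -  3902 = 477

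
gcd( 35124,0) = 35124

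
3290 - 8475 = -5185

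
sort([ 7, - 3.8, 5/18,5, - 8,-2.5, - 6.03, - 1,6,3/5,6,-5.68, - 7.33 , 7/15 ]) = [  -  8, - 7.33, - 6.03,-5.68,-3.8,-2.5, - 1,5/18,7/15,3/5,5, 6,6,7 ] 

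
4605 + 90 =4695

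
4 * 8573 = 34292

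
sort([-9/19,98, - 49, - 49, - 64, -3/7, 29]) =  [ - 64, - 49, - 49, - 9/19,-3/7,29, 98]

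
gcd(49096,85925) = 1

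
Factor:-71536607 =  - 71536607^1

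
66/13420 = 3/610 = 0.00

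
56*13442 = 752752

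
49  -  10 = 39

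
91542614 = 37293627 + 54248987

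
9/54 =1/6 = 0.17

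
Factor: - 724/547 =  - 2^2*181^1*547^( - 1 ) 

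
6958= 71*98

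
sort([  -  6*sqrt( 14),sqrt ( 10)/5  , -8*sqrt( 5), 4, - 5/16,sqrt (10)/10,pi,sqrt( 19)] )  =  [  -  6*sqrt( 14), - 8*sqrt(5 ), - 5/16 , sqrt( 10 )/10,sqrt( 10)/5, pi,4,sqrt( 19 )]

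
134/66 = 67/33 = 2.03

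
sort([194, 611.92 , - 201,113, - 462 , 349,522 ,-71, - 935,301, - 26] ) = [ - 935, - 462, - 201, - 71, - 26 , 113, 194, 301, 349, 522, 611.92]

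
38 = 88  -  50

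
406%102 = 100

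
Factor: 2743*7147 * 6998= 137190338558 = 2^1*7^1 * 13^1*211^1 * 1021^1*3499^1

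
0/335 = 0  =  0.00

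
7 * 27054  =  189378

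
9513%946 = 53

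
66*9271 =611886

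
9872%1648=1632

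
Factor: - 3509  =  -11^2*29^1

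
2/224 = 1/112= 0.01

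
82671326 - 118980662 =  - 36309336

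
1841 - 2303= -462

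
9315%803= 482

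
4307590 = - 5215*( - 826)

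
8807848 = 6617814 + 2190034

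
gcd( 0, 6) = 6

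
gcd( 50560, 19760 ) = 80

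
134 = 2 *67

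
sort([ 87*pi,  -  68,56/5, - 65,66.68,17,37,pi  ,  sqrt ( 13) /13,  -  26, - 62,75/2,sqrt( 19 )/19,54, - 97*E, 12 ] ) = [ - 97*E, - 68,-65, - 62,-26, sqrt(19)/19 , sqrt(13)/13,pi , 56/5,12,17,37,75/2,54,66.68,87*pi]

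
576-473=103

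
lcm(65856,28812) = 460992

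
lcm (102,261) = 8874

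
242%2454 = 242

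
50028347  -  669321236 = -619292889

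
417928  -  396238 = 21690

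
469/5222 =67/746 =0.09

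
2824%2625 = 199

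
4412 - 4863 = -451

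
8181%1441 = 976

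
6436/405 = 6436/405 = 15.89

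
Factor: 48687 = 3^1*16229^1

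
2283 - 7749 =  - 5466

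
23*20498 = 471454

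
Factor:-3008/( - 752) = 2^2 = 4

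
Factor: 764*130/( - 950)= -9932/95 = - 2^2* 5^( - 1)*13^1* 19^ ( -1) *191^1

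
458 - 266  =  192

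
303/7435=303/7435  =  0.04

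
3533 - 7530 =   -  3997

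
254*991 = 251714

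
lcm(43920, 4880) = 43920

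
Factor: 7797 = 3^1 * 23^1*113^1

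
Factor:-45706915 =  - 5^1*829^1*11027^1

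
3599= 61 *59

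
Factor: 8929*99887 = 891891023=59^1*1693^1 * 8929^1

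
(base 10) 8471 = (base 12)4a9b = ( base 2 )10000100010111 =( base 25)DDL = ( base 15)279b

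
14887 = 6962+7925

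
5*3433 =17165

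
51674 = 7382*7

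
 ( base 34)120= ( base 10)1224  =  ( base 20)314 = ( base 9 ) 1610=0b10011001000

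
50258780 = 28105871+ 22152909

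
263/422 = 263/422 = 0.62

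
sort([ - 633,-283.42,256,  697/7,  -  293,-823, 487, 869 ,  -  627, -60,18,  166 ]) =[ - 823,- 633, - 627, - 293, - 283.42, - 60, 18, 697/7, 166 , 256, 487, 869] 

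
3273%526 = 117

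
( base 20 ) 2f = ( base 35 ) 1k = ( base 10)55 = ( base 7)106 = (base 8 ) 67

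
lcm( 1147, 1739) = 53909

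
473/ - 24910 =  - 1 + 24437/24910 = - 0.02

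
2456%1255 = 1201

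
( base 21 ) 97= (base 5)1241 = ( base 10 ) 196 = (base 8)304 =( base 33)5V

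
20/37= 20/37 = 0.54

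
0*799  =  0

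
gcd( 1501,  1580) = 79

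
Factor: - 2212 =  - 2^2*7^1*79^1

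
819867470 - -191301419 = 1011168889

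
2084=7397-5313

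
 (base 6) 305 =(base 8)161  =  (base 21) 58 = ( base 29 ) 3Q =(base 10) 113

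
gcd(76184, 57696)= 8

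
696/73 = 9 + 39/73 = 9.53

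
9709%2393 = 137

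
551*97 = 53447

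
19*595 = 11305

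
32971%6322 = 1361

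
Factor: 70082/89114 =17^ (  -  1) * 67^1*523^1*2621^( - 1 ) =35041/44557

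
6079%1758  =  805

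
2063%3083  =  2063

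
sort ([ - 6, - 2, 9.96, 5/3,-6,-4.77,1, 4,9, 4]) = [-6, - 6, - 4.77, - 2,1 , 5/3,  4, 4,9,9.96] 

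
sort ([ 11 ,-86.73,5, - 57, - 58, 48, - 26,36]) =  [ -86.73, - 58, - 57, - 26,5,11,36,48]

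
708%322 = 64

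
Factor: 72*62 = 4464 = 2^4*3^2 *31^1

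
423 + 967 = 1390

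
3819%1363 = 1093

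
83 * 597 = 49551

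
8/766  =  4/383 = 0.01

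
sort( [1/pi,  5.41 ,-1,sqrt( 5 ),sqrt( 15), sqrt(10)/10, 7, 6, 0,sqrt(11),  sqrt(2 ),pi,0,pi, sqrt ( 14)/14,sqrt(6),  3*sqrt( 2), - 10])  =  [ - 10, - 1, 0, 0,sqrt(14)/14,sqrt( 10 ) /10,1/pi,sqrt( 2),sqrt( 5),  sqrt(6),pi,pi,sqrt( 11 ),sqrt( 15),3*sqrt (2),  5.41,6,  7]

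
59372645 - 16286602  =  43086043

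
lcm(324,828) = 7452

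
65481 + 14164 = 79645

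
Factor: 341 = 11^1*31^1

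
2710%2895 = 2710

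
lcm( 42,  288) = 2016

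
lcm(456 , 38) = 456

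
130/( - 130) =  - 1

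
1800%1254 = 546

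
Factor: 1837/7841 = 11^1*167^1*7841^( - 1) 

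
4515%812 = 455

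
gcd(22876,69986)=14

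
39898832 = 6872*5806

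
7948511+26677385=34625896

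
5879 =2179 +3700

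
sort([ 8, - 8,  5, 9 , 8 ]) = [- 8, 5  ,  8, 8 , 9] 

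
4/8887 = 4/8887 = 0.00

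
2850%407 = 1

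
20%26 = 20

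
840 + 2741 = 3581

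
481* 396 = 190476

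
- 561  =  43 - 604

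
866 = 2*433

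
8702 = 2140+6562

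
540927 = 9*60103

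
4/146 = 2/73 = 0.03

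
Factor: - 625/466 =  - 2^(-1 )*5^4*  233^( - 1) 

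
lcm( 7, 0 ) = 0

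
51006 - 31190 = 19816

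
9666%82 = 72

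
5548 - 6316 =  - 768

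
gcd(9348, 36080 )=164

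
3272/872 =409/109 = 3.75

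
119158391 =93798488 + 25359903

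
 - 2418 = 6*(-403)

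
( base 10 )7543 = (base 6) 54531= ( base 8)16567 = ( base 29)8s3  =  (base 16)1D77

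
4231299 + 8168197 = 12399496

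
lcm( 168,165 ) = 9240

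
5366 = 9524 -4158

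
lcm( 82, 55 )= 4510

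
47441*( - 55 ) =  - 2609255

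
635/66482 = 635/66482 = 0.01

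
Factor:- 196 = - 2^2*7^2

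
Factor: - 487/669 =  - 3^(  -  1 )*223^( - 1)*487^1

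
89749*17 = 1525733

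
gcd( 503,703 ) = 1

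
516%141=93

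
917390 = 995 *922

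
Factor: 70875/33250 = 2^( - 1)*3^4*19^ ( - 1) = 81/38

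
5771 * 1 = 5771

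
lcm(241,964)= 964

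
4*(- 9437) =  -37748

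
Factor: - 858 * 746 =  - 2^2*3^1*11^1*13^1*373^1 = -640068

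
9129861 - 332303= 8797558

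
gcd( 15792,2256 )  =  2256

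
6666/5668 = 1+499/2834 = 1.18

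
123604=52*2377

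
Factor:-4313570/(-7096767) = 2^1*3^(  -  1) * 5^1*19^1*73^1*311^1*2365589^( - 1 ) 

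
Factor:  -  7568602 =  - 2^1 * 43^1*88007^1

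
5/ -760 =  - 1 + 151/152 = -0.01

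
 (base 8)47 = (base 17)25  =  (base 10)39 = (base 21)1i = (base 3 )1110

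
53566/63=850 + 16/63=850.25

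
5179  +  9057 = 14236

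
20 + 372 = 392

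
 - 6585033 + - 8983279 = -15568312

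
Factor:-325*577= - 187525 = -5^2*13^1*577^1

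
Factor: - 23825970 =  - 2^1*3^2*5^1*7^1* 59^1*641^1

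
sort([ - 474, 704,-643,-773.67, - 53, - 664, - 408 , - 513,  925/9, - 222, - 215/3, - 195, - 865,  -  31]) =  [  -  865, - 773.67 , - 664, - 643, - 513, - 474 ,  -  408 , - 222,- 195, - 215/3, - 53 , - 31, 925/9, 704]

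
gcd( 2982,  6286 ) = 14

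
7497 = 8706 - 1209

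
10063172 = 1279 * 7868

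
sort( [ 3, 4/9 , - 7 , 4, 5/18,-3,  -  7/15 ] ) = [-7, - 3, - 7/15,5/18,  4/9,3,4 ] 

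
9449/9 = 9449/9 = 1049.89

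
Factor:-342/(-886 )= 3^2*19^1*443^( - 1) = 171/443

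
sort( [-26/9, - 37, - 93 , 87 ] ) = [ - 93, - 37 ,-26/9,87] 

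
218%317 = 218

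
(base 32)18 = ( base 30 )1A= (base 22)1i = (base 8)50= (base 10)40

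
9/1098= 1/122 = 0.01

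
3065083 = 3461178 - 396095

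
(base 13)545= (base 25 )1B2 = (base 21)20k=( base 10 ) 902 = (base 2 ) 1110000110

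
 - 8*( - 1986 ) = 15888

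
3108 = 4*777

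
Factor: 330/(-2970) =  - 1/9= -3^(-2)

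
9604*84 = 806736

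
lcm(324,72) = 648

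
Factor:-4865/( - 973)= 5 = 5^1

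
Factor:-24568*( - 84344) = 2072163392 = 2^6*13^1*37^1*83^1*811^1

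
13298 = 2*6649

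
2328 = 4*582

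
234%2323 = 234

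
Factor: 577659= 3^1  *192553^1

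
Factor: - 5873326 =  - 2^1 * 23^1 * 127681^1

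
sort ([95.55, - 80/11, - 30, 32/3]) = [ - 30, - 80/11, 32/3, 95.55 ] 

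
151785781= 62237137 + 89548644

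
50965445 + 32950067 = 83915512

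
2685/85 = 31 + 10/17 = 31.59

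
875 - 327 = 548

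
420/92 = 105/23=4.57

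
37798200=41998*900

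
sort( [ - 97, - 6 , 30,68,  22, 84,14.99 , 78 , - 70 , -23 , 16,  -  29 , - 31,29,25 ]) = [-97, - 70, - 31, - 29, - 23,  -  6, 14.99, 16 , 22, 25, 29, 30 , 68,78,  84] 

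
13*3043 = 39559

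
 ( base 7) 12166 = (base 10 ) 3184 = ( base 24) 5CG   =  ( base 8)6160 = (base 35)2ky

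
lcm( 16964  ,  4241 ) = 16964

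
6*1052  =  6312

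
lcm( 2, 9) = 18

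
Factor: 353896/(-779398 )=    -176948/389699=- 2^2 * 31^1*1427^1*389699^( - 1)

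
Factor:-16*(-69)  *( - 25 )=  - 2^4*3^1 * 5^2 * 23^1 = - 27600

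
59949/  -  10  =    -  59949/10= - 5994.90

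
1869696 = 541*3456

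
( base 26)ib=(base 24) JN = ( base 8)737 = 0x1df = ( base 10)479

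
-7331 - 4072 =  - 11403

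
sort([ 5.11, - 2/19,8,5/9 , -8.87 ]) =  [ - 8.87, - 2/19,  5/9,5.11,8]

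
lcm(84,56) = 168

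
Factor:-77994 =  - 2^1*3^2 * 7^1*619^1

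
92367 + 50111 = 142478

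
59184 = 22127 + 37057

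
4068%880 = 548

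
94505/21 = 94505/21 = 4500.24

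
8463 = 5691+2772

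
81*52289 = 4235409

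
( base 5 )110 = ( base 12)26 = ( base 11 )28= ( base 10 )30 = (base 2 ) 11110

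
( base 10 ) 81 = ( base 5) 311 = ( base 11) 74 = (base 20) 41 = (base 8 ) 121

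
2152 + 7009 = 9161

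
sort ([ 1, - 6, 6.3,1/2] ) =[-6,1/2,1 , 6.3]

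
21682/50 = 10841/25 = 433.64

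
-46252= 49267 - 95519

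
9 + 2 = 11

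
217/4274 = 217/4274 =0.05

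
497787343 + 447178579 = 944965922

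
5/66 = 5/66=0.08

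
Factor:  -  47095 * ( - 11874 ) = 559206030 = 2^1*3^1*5^1*1979^1 *9419^1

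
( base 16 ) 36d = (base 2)1101101101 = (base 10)877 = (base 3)1012111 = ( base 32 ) rd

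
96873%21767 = 9805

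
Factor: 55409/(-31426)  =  -2^( - 1 )*19^( - 1 )* 67^1 = - 67/38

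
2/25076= 1/12538 = 0.00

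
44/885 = 44/885 = 0.05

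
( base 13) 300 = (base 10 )507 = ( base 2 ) 111111011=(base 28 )i3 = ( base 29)he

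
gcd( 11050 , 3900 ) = 650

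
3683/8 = 460 + 3/8= 460.38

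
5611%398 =39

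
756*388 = 293328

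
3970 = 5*794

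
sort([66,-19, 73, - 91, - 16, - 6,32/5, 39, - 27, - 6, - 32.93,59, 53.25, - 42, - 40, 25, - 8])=[ - 91, - 42, - 40, - 32.93, - 27, - 19,-16, - 8, - 6, - 6 , 32/5,25,39,53.25, 59, 66,  73 ]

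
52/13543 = 52/13543 = 0.00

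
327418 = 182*1799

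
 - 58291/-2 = 58291/2 = 29145.50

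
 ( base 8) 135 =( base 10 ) 93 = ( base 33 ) 2r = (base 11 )85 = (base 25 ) 3i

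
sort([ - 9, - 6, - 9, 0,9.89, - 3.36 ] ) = [ - 9, - 9, - 6, - 3.36, 0, 9.89 ]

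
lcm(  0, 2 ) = 0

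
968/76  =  242/19 = 12.74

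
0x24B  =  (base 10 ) 587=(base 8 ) 1113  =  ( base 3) 210202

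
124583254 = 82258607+42324647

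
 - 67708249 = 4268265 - 71976514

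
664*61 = 40504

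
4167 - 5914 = -1747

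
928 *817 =758176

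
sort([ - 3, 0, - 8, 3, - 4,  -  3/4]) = [ - 8,  -  4,-3, -3/4, 0, 3]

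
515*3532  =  1818980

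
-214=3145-3359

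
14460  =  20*723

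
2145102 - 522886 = 1622216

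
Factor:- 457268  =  -2^2 * 7^2 * 2333^1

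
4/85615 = 4/85615 = 0.00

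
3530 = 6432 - 2902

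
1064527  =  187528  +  876999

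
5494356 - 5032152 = 462204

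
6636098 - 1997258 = 4638840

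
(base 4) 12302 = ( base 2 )110110010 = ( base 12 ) 302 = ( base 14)230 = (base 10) 434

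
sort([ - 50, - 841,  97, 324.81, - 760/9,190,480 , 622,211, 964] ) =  [ - 841, - 760/9, - 50,97,  190 , 211,324.81, 480, 622, 964]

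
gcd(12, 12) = 12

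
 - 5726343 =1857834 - 7584177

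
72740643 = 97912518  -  25171875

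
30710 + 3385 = 34095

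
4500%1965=570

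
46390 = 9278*5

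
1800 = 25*72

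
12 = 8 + 4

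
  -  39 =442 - 481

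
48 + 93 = 141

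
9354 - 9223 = 131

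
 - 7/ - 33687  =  7/33687 = 0.00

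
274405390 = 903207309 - 628801919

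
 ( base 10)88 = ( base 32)2o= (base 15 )5d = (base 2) 1011000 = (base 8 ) 130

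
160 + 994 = 1154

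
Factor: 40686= 2^1 * 3^1*6781^1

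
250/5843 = 250/5843 = 0.04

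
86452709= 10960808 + 75491901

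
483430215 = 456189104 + 27241111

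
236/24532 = 59/6133  =  0.01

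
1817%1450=367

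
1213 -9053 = - 7840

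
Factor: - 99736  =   - 2^3*7^1*13^1 * 137^1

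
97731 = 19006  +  78725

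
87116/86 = 43558/43 = 1012.98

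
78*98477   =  7681206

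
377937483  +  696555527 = 1074493010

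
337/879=337/879 = 0.38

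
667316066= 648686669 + 18629397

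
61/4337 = 61/4337 = 0.01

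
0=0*( - 3882 )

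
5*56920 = 284600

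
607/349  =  607/349 = 1.74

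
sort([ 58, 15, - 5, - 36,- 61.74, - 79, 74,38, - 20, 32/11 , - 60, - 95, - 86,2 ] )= [ - 95, - 86, - 79, - 61.74, - 60,  -  36,-20,-5,2, 32/11,15,  38,58,74]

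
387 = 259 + 128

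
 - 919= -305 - 614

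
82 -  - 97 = 179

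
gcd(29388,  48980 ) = 9796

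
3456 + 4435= 7891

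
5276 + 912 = 6188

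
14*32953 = 461342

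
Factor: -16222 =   -  2^1*8111^1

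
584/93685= 584/93685 = 0.01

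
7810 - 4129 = 3681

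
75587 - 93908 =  - 18321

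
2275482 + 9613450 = 11888932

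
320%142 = 36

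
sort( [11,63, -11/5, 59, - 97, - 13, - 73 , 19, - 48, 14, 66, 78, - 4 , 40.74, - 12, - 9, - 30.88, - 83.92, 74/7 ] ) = [ - 97 ,-83.92,-73, - 48,- 30.88, - 13, - 12 , - 9,  -  4 , - 11/5, 74/7,  11,  14 , 19, 40.74,59,63, 66, 78]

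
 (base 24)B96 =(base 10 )6558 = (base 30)78i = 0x199e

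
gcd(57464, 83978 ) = 2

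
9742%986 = 868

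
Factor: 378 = 2^1*3^3 *7^1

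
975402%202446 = 165618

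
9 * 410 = 3690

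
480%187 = 106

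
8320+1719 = 10039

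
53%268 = 53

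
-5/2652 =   -  1  +  2647/2652 = - 0.00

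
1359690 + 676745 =2036435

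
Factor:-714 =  - 2^1*3^1*7^1 *17^1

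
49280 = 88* 560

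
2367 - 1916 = 451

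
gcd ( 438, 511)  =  73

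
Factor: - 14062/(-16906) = 89/107 = 89^1*107^( - 1 ) 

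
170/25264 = 85/12632 = 0.01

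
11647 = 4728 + 6919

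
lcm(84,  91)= 1092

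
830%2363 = 830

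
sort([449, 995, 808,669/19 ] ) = [669/19, 449,808,995]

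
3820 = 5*764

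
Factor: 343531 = 343531^1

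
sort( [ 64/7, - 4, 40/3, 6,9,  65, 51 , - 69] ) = [ - 69, - 4,6,9, 64/7,40/3, 51,65]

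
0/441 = 0=   0.00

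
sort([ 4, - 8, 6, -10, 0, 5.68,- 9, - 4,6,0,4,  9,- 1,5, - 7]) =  [-10,-9 , - 8,- 7 , - 4 , - 1,0,0, 4, 4, 5,5.68 , 6, 6 , 9]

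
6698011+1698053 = 8396064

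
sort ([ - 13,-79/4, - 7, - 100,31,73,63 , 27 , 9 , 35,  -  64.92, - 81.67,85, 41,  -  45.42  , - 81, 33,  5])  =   [ - 100, -81.67, - 81, - 64.92,-45.42, - 79/4,  -  13, - 7, 5, 9,27,31, 33, 35,41, 63, 73,85]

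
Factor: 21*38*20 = 2^3  *  3^1 *5^1*7^1*19^1= 15960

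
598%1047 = 598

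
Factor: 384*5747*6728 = 14847673344 = 2^10*3^1*7^1*29^2*821^1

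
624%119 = 29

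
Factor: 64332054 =2^1*3^2*229^1*15607^1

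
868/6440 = 31/230 = 0.13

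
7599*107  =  813093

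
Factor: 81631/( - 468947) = -11^1*23^(-1 ) * 41^1*181^1 * 20389^( - 1)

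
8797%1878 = 1285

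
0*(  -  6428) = 0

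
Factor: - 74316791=-74316791^1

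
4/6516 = 1/1629 = 0.00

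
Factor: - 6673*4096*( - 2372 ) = 64832946176 = 2^14 *593^1*6673^1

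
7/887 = 7/887= 0.01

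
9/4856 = 9/4856 = 0.00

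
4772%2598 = 2174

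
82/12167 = 82/12167 = 0.01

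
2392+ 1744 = 4136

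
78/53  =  1+25/53 = 1.47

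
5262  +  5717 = 10979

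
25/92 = 25/92=0.27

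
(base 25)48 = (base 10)108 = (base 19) 5D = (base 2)1101100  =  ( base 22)4k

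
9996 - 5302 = 4694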